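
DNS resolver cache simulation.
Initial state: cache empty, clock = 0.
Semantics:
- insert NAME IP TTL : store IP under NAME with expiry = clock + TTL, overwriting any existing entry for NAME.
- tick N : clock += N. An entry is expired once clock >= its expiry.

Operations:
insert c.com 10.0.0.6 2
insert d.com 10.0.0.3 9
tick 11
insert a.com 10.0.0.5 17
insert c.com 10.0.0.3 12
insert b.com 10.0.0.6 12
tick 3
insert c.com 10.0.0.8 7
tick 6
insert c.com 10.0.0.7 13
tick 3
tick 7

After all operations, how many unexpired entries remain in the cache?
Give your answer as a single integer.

Op 1: insert c.com -> 10.0.0.6 (expiry=0+2=2). clock=0
Op 2: insert d.com -> 10.0.0.3 (expiry=0+9=9). clock=0
Op 3: tick 11 -> clock=11. purged={c.com,d.com}
Op 4: insert a.com -> 10.0.0.5 (expiry=11+17=28). clock=11
Op 5: insert c.com -> 10.0.0.3 (expiry=11+12=23). clock=11
Op 6: insert b.com -> 10.0.0.6 (expiry=11+12=23). clock=11
Op 7: tick 3 -> clock=14.
Op 8: insert c.com -> 10.0.0.8 (expiry=14+7=21). clock=14
Op 9: tick 6 -> clock=20.
Op 10: insert c.com -> 10.0.0.7 (expiry=20+13=33). clock=20
Op 11: tick 3 -> clock=23. purged={b.com}
Op 12: tick 7 -> clock=30. purged={a.com}
Final cache (unexpired): {c.com} -> size=1

Answer: 1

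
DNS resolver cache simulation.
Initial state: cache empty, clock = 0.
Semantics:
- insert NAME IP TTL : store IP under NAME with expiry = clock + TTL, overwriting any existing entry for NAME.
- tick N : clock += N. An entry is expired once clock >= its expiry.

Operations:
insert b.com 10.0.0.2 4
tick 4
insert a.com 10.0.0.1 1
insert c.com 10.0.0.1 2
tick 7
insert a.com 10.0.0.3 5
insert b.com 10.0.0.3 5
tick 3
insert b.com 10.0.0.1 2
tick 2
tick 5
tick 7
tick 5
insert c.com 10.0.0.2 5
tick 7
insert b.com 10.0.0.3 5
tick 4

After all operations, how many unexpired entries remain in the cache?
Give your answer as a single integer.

Answer: 1

Derivation:
Op 1: insert b.com -> 10.0.0.2 (expiry=0+4=4). clock=0
Op 2: tick 4 -> clock=4. purged={b.com}
Op 3: insert a.com -> 10.0.0.1 (expiry=4+1=5). clock=4
Op 4: insert c.com -> 10.0.0.1 (expiry=4+2=6). clock=4
Op 5: tick 7 -> clock=11. purged={a.com,c.com}
Op 6: insert a.com -> 10.0.0.3 (expiry=11+5=16). clock=11
Op 7: insert b.com -> 10.0.0.3 (expiry=11+5=16). clock=11
Op 8: tick 3 -> clock=14.
Op 9: insert b.com -> 10.0.0.1 (expiry=14+2=16). clock=14
Op 10: tick 2 -> clock=16. purged={a.com,b.com}
Op 11: tick 5 -> clock=21.
Op 12: tick 7 -> clock=28.
Op 13: tick 5 -> clock=33.
Op 14: insert c.com -> 10.0.0.2 (expiry=33+5=38). clock=33
Op 15: tick 7 -> clock=40. purged={c.com}
Op 16: insert b.com -> 10.0.0.3 (expiry=40+5=45). clock=40
Op 17: tick 4 -> clock=44.
Final cache (unexpired): {b.com} -> size=1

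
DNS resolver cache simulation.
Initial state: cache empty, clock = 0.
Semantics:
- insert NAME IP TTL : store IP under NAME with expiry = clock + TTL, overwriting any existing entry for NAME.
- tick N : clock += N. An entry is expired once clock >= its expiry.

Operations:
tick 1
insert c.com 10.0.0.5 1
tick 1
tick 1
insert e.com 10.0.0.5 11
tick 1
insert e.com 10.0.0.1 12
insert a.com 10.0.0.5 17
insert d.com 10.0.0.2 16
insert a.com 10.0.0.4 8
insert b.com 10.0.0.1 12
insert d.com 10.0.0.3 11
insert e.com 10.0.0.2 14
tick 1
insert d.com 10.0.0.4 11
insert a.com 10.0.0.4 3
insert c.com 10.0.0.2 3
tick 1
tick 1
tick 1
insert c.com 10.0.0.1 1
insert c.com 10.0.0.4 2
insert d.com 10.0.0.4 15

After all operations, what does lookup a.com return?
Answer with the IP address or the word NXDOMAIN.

Op 1: tick 1 -> clock=1.
Op 2: insert c.com -> 10.0.0.5 (expiry=1+1=2). clock=1
Op 3: tick 1 -> clock=2. purged={c.com}
Op 4: tick 1 -> clock=3.
Op 5: insert e.com -> 10.0.0.5 (expiry=3+11=14). clock=3
Op 6: tick 1 -> clock=4.
Op 7: insert e.com -> 10.0.0.1 (expiry=4+12=16). clock=4
Op 8: insert a.com -> 10.0.0.5 (expiry=4+17=21). clock=4
Op 9: insert d.com -> 10.0.0.2 (expiry=4+16=20). clock=4
Op 10: insert a.com -> 10.0.0.4 (expiry=4+8=12). clock=4
Op 11: insert b.com -> 10.0.0.1 (expiry=4+12=16). clock=4
Op 12: insert d.com -> 10.0.0.3 (expiry=4+11=15). clock=4
Op 13: insert e.com -> 10.0.0.2 (expiry=4+14=18). clock=4
Op 14: tick 1 -> clock=5.
Op 15: insert d.com -> 10.0.0.4 (expiry=5+11=16). clock=5
Op 16: insert a.com -> 10.0.0.4 (expiry=5+3=8). clock=5
Op 17: insert c.com -> 10.0.0.2 (expiry=5+3=8). clock=5
Op 18: tick 1 -> clock=6.
Op 19: tick 1 -> clock=7.
Op 20: tick 1 -> clock=8. purged={a.com,c.com}
Op 21: insert c.com -> 10.0.0.1 (expiry=8+1=9). clock=8
Op 22: insert c.com -> 10.0.0.4 (expiry=8+2=10). clock=8
Op 23: insert d.com -> 10.0.0.4 (expiry=8+15=23). clock=8
lookup a.com: not in cache (expired or never inserted)

Answer: NXDOMAIN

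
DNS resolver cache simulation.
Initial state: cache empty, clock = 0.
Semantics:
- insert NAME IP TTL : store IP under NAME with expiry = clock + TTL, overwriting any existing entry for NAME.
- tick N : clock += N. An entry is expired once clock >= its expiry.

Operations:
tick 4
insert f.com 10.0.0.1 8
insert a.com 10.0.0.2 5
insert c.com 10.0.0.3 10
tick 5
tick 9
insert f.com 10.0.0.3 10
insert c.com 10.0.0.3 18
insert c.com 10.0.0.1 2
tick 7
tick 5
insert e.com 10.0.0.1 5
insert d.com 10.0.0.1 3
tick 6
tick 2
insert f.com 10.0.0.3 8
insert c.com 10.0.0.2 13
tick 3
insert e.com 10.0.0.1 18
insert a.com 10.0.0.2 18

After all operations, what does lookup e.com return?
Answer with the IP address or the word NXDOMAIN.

Op 1: tick 4 -> clock=4.
Op 2: insert f.com -> 10.0.0.1 (expiry=4+8=12). clock=4
Op 3: insert a.com -> 10.0.0.2 (expiry=4+5=9). clock=4
Op 4: insert c.com -> 10.0.0.3 (expiry=4+10=14). clock=4
Op 5: tick 5 -> clock=9. purged={a.com}
Op 6: tick 9 -> clock=18. purged={c.com,f.com}
Op 7: insert f.com -> 10.0.0.3 (expiry=18+10=28). clock=18
Op 8: insert c.com -> 10.0.0.3 (expiry=18+18=36). clock=18
Op 9: insert c.com -> 10.0.0.1 (expiry=18+2=20). clock=18
Op 10: tick 7 -> clock=25. purged={c.com}
Op 11: tick 5 -> clock=30. purged={f.com}
Op 12: insert e.com -> 10.0.0.1 (expiry=30+5=35). clock=30
Op 13: insert d.com -> 10.0.0.1 (expiry=30+3=33). clock=30
Op 14: tick 6 -> clock=36. purged={d.com,e.com}
Op 15: tick 2 -> clock=38.
Op 16: insert f.com -> 10.0.0.3 (expiry=38+8=46). clock=38
Op 17: insert c.com -> 10.0.0.2 (expiry=38+13=51). clock=38
Op 18: tick 3 -> clock=41.
Op 19: insert e.com -> 10.0.0.1 (expiry=41+18=59). clock=41
Op 20: insert a.com -> 10.0.0.2 (expiry=41+18=59). clock=41
lookup e.com: present, ip=10.0.0.1 expiry=59 > clock=41

Answer: 10.0.0.1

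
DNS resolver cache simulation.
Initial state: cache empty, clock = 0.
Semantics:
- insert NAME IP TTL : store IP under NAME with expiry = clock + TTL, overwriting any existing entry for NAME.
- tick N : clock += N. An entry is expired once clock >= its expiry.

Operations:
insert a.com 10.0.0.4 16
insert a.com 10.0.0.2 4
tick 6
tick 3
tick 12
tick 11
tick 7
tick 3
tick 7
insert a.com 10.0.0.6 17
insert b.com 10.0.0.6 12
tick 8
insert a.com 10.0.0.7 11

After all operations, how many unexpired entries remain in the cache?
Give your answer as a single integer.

Op 1: insert a.com -> 10.0.0.4 (expiry=0+16=16). clock=0
Op 2: insert a.com -> 10.0.0.2 (expiry=0+4=4). clock=0
Op 3: tick 6 -> clock=6. purged={a.com}
Op 4: tick 3 -> clock=9.
Op 5: tick 12 -> clock=21.
Op 6: tick 11 -> clock=32.
Op 7: tick 7 -> clock=39.
Op 8: tick 3 -> clock=42.
Op 9: tick 7 -> clock=49.
Op 10: insert a.com -> 10.0.0.6 (expiry=49+17=66). clock=49
Op 11: insert b.com -> 10.0.0.6 (expiry=49+12=61). clock=49
Op 12: tick 8 -> clock=57.
Op 13: insert a.com -> 10.0.0.7 (expiry=57+11=68). clock=57
Final cache (unexpired): {a.com,b.com} -> size=2

Answer: 2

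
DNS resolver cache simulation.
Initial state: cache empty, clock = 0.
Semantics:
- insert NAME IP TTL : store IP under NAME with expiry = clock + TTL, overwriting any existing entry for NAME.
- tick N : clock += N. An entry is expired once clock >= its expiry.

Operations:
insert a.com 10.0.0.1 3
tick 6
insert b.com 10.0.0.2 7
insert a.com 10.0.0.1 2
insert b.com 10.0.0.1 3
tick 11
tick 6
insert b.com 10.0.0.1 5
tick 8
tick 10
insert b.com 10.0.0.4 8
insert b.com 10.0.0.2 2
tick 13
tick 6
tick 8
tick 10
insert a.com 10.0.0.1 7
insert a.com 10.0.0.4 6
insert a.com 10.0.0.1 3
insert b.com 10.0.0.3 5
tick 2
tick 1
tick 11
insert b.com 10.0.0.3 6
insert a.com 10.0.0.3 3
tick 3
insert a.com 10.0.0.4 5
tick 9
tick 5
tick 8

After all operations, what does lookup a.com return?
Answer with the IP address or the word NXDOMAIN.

Answer: NXDOMAIN

Derivation:
Op 1: insert a.com -> 10.0.0.1 (expiry=0+3=3). clock=0
Op 2: tick 6 -> clock=6. purged={a.com}
Op 3: insert b.com -> 10.0.0.2 (expiry=6+7=13). clock=6
Op 4: insert a.com -> 10.0.0.1 (expiry=6+2=8). clock=6
Op 5: insert b.com -> 10.0.0.1 (expiry=6+3=9). clock=6
Op 6: tick 11 -> clock=17. purged={a.com,b.com}
Op 7: tick 6 -> clock=23.
Op 8: insert b.com -> 10.0.0.1 (expiry=23+5=28). clock=23
Op 9: tick 8 -> clock=31. purged={b.com}
Op 10: tick 10 -> clock=41.
Op 11: insert b.com -> 10.0.0.4 (expiry=41+8=49). clock=41
Op 12: insert b.com -> 10.0.0.2 (expiry=41+2=43). clock=41
Op 13: tick 13 -> clock=54. purged={b.com}
Op 14: tick 6 -> clock=60.
Op 15: tick 8 -> clock=68.
Op 16: tick 10 -> clock=78.
Op 17: insert a.com -> 10.0.0.1 (expiry=78+7=85). clock=78
Op 18: insert a.com -> 10.0.0.4 (expiry=78+6=84). clock=78
Op 19: insert a.com -> 10.0.0.1 (expiry=78+3=81). clock=78
Op 20: insert b.com -> 10.0.0.3 (expiry=78+5=83). clock=78
Op 21: tick 2 -> clock=80.
Op 22: tick 1 -> clock=81. purged={a.com}
Op 23: tick 11 -> clock=92. purged={b.com}
Op 24: insert b.com -> 10.0.0.3 (expiry=92+6=98). clock=92
Op 25: insert a.com -> 10.0.0.3 (expiry=92+3=95). clock=92
Op 26: tick 3 -> clock=95. purged={a.com}
Op 27: insert a.com -> 10.0.0.4 (expiry=95+5=100). clock=95
Op 28: tick 9 -> clock=104. purged={a.com,b.com}
Op 29: tick 5 -> clock=109.
Op 30: tick 8 -> clock=117.
lookup a.com: not in cache (expired or never inserted)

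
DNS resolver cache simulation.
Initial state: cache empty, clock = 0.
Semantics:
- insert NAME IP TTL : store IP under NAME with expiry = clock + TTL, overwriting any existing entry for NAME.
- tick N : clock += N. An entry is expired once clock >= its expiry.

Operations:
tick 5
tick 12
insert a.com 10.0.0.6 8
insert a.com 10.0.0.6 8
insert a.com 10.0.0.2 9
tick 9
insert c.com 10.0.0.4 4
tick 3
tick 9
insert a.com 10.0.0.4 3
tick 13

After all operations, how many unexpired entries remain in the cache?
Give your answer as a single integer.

Answer: 0

Derivation:
Op 1: tick 5 -> clock=5.
Op 2: tick 12 -> clock=17.
Op 3: insert a.com -> 10.0.0.6 (expiry=17+8=25). clock=17
Op 4: insert a.com -> 10.0.0.6 (expiry=17+8=25). clock=17
Op 5: insert a.com -> 10.0.0.2 (expiry=17+9=26). clock=17
Op 6: tick 9 -> clock=26. purged={a.com}
Op 7: insert c.com -> 10.0.0.4 (expiry=26+4=30). clock=26
Op 8: tick 3 -> clock=29.
Op 9: tick 9 -> clock=38. purged={c.com}
Op 10: insert a.com -> 10.0.0.4 (expiry=38+3=41). clock=38
Op 11: tick 13 -> clock=51. purged={a.com}
Final cache (unexpired): {} -> size=0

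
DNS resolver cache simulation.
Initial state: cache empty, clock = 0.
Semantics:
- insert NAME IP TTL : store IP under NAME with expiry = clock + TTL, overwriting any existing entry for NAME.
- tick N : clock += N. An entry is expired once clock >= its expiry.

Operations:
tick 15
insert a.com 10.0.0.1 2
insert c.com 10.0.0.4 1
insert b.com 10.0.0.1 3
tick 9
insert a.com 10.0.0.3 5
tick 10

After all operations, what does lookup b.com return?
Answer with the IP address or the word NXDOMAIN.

Op 1: tick 15 -> clock=15.
Op 2: insert a.com -> 10.0.0.1 (expiry=15+2=17). clock=15
Op 3: insert c.com -> 10.0.0.4 (expiry=15+1=16). clock=15
Op 4: insert b.com -> 10.0.0.1 (expiry=15+3=18). clock=15
Op 5: tick 9 -> clock=24. purged={a.com,b.com,c.com}
Op 6: insert a.com -> 10.0.0.3 (expiry=24+5=29). clock=24
Op 7: tick 10 -> clock=34. purged={a.com}
lookup b.com: not in cache (expired or never inserted)

Answer: NXDOMAIN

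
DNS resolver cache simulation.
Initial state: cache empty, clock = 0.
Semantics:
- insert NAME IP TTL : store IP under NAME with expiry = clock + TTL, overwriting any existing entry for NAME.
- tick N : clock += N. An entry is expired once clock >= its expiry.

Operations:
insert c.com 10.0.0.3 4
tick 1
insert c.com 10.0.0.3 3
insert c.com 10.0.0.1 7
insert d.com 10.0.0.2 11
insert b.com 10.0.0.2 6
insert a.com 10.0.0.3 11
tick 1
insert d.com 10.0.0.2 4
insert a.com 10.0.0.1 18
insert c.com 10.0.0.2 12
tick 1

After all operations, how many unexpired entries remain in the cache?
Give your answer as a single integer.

Answer: 4

Derivation:
Op 1: insert c.com -> 10.0.0.3 (expiry=0+4=4). clock=0
Op 2: tick 1 -> clock=1.
Op 3: insert c.com -> 10.0.0.3 (expiry=1+3=4). clock=1
Op 4: insert c.com -> 10.0.0.1 (expiry=1+7=8). clock=1
Op 5: insert d.com -> 10.0.0.2 (expiry=1+11=12). clock=1
Op 6: insert b.com -> 10.0.0.2 (expiry=1+6=7). clock=1
Op 7: insert a.com -> 10.0.0.3 (expiry=1+11=12). clock=1
Op 8: tick 1 -> clock=2.
Op 9: insert d.com -> 10.0.0.2 (expiry=2+4=6). clock=2
Op 10: insert a.com -> 10.0.0.1 (expiry=2+18=20). clock=2
Op 11: insert c.com -> 10.0.0.2 (expiry=2+12=14). clock=2
Op 12: tick 1 -> clock=3.
Final cache (unexpired): {a.com,b.com,c.com,d.com} -> size=4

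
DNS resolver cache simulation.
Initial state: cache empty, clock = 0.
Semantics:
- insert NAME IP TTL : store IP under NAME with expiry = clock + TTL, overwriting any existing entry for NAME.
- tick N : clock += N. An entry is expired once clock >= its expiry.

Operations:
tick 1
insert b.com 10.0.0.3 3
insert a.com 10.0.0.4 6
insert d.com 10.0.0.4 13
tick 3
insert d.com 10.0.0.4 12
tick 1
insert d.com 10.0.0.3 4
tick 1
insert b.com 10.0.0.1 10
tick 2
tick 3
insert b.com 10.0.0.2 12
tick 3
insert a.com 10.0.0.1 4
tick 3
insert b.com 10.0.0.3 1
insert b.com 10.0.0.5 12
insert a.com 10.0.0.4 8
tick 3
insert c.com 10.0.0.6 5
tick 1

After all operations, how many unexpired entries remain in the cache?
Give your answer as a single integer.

Answer: 3

Derivation:
Op 1: tick 1 -> clock=1.
Op 2: insert b.com -> 10.0.0.3 (expiry=1+3=4). clock=1
Op 3: insert a.com -> 10.0.0.4 (expiry=1+6=7). clock=1
Op 4: insert d.com -> 10.0.0.4 (expiry=1+13=14). clock=1
Op 5: tick 3 -> clock=4. purged={b.com}
Op 6: insert d.com -> 10.0.0.4 (expiry=4+12=16). clock=4
Op 7: tick 1 -> clock=5.
Op 8: insert d.com -> 10.0.0.3 (expiry=5+4=9). clock=5
Op 9: tick 1 -> clock=6.
Op 10: insert b.com -> 10.0.0.1 (expiry=6+10=16). clock=6
Op 11: tick 2 -> clock=8. purged={a.com}
Op 12: tick 3 -> clock=11. purged={d.com}
Op 13: insert b.com -> 10.0.0.2 (expiry=11+12=23). clock=11
Op 14: tick 3 -> clock=14.
Op 15: insert a.com -> 10.0.0.1 (expiry=14+4=18). clock=14
Op 16: tick 3 -> clock=17.
Op 17: insert b.com -> 10.0.0.3 (expiry=17+1=18). clock=17
Op 18: insert b.com -> 10.0.0.5 (expiry=17+12=29). clock=17
Op 19: insert a.com -> 10.0.0.4 (expiry=17+8=25). clock=17
Op 20: tick 3 -> clock=20.
Op 21: insert c.com -> 10.0.0.6 (expiry=20+5=25). clock=20
Op 22: tick 1 -> clock=21.
Final cache (unexpired): {a.com,b.com,c.com} -> size=3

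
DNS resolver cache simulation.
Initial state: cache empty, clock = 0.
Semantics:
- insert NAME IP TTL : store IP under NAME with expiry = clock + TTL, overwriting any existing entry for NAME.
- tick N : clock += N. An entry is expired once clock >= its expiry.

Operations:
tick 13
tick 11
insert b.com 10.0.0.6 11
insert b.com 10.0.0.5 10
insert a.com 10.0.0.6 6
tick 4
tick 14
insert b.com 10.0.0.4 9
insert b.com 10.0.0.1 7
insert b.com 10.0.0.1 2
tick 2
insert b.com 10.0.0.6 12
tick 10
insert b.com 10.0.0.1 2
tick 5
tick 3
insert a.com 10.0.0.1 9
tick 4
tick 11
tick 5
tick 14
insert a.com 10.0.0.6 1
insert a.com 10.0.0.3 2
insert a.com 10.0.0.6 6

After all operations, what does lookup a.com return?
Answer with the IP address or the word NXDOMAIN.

Op 1: tick 13 -> clock=13.
Op 2: tick 11 -> clock=24.
Op 3: insert b.com -> 10.0.0.6 (expiry=24+11=35). clock=24
Op 4: insert b.com -> 10.0.0.5 (expiry=24+10=34). clock=24
Op 5: insert a.com -> 10.0.0.6 (expiry=24+6=30). clock=24
Op 6: tick 4 -> clock=28.
Op 7: tick 14 -> clock=42. purged={a.com,b.com}
Op 8: insert b.com -> 10.0.0.4 (expiry=42+9=51). clock=42
Op 9: insert b.com -> 10.0.0.1 (expiry=42+7=49). clock=42
Op 10: insert b.com -> 10.0.0.1 (expiry=42+2=44). clock=42
Op 11: tick 2 -> clock=44. purged={b.com}
Op 12: insert b.com -> 10.0.0.6 (expiry=44+12=56). clock=44
Op 13: tick 10 -> clock=54.
Op 14: insert b.com -> 10.0.0.1 (expiry=54+2=56). clock=54
Op 15: tick 5 -> clock=59. purged={b.com}
Op 16: tick 3 -> clock=62.
Op 17: insert a.com -> 10.0.0.1 (expiry=62+9=71). clock=62
Op 18: tick 4 -> clock=66.
Op 19: tick 11 -> clock=77. purged={a.com}
Op 20: tick 5 -> clock=82.
Op 21: tick 14 -> clock=96.
Op 22: insert a.com -> 10.0.0.6 (expiry=96+1=97). clock=96
Op 23: insert a.com -> 10.0.0.3 (expiry=96+2=98). clock=96
Op 24: insert a.com -> 10.0.0.6 (expiry=96+6=102). clock=96
lookup a.com: present, ip=10.0.0.6 expiry=102 > clock=96

Answer: 10.0.0.6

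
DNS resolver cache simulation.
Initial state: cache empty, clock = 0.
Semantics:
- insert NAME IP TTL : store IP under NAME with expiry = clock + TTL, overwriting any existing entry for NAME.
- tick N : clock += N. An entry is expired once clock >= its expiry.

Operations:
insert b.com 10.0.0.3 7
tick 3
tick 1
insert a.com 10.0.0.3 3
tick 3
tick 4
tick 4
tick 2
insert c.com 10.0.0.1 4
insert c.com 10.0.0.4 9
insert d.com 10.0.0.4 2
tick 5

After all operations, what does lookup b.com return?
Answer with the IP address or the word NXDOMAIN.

Op 1: insert b.com -> 10.0.0.3 (expiry=0+7=7). clock=0
Op 2: tick 3 -> clock=3.
Op 3: tick 1 -> clock=4.
Op 4: insert a.com -> 10.0.0.3 (expiry=4+3=7). clock=4
Op 5: tick 3 -> clock=7. purged={a.com,b.com}
Op 6: tick 4 -> clock=11.
Op 7: tick 4 -> clock=15.
Op 8: tick 2 -> clock=17.
Op 9: insert c.com -> 10.0.0.1 (expiry=17+4=21). clock=17
Op 10: insert c.com -> 10.0.0.4 (expiry=17+9=26). clock=17
Op 11: insert d.com -> 10.0.0.4 (expiry=17+2=19). clock=17
Op 12: tick 5 -> clock=22. purged={d.com}
lookup b.com: not in cache (expired or never inserted)

Answer: NXDOMAIN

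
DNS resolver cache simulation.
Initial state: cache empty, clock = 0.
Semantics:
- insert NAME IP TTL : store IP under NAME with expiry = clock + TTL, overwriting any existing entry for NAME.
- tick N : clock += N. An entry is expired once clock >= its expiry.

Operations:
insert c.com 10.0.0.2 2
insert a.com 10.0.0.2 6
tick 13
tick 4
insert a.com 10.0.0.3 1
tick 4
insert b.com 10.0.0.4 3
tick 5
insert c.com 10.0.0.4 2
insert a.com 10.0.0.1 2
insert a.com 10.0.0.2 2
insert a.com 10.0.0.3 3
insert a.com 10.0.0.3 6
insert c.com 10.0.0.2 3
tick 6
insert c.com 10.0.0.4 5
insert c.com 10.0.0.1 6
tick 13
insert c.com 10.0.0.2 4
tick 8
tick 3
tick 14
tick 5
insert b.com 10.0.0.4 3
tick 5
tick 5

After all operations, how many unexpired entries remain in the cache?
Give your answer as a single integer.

Answer: 0

Derivation:
Op 1: insert c.com -> 10.0.0.2 (expiry=0+2=2). clock=0
Op 2: insert a.com -> 10.0.0.2 (expiry=0+6=6). clock=0
Op 3: tick 13 -> clock=13. purged={a.com,c.com}
Op 4: tick 4 -> clock=17.
Op 5: insert a.com -> 10.0.0.3 (expiry=17+1=18). clock=17
Op 6: tick 4 -> clock=21. purged={a.com}
Op 7: insert b.com -> 10.0.0.4 (expiry=21+3=24). clock=21
Op 8: tick 5 -> clock=26. purged={b.com}
Op 9: insert c.com -> 10.0.0.4 (expiry=26+2=28). clock=26
Op 10: insert a.com -> 10.0.0.1 (expiry=26+2=28). clock=26
Op 11: insert a.com -> 10.0.0.2 (expiry=26+2=28). clock=26
Op 12: insert a.com -> 10.0.0.3 (expiry=26+3=29). clock=26
Op 13: insert a.com -> 10.0.0.3 (expiry=26+6=32). clock=26
Op 14: insert c.com -> 10.0.0.2 (expiry=26+3=29). clock=26
Op 15: tick 6 -> clock=32. purged={a.com,c.com}
Op 16: insert c.com -> 10.0.0.4 (expiry=32+5=37). clock=32
Op 17: insert c.com -> 10.0.0.1 (expiry=32+6=38). clock=32
Op 18: tick 13 -> clock=45. purged={c.com}
Op 19: insert c.com -> 10.0.0.2 (expiry=45+4=49). clock=45
Op 20: tick 8 -> clock=53. purged={c.com}
Op 21: tick 3 -> clock=56.
Op 22: tick 14 -> clock=70.
Op 23: tick 5 -> clock=75.
Op 24: insert b.com -> 10.0.0.4 (expiry=75+3=78). clock=75
Op 25: tick 5 -> clock=80. purged={b.com}
Op 26: tick 5 -> clock=85.
Final cache (unexpired): {} -> size=0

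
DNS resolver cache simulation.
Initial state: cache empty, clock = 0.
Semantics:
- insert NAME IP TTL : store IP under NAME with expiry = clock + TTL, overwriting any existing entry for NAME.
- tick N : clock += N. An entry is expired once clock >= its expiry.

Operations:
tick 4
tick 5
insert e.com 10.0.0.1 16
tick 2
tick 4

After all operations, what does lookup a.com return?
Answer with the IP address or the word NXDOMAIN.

Answer: NXDOMAIN

Derivation:
Op 1: tick 4 -> clock=4.
Op 2: tick 5 -> clock=9.
Op 3: insert e.com -> 10.0.0.1 (expiry=9+16=25). clock=9
Op 4: tick 2 -> clock=11.
Op 5: tick 4 -> clock=15.
lookup a.com: not in cache (expired or never inserted)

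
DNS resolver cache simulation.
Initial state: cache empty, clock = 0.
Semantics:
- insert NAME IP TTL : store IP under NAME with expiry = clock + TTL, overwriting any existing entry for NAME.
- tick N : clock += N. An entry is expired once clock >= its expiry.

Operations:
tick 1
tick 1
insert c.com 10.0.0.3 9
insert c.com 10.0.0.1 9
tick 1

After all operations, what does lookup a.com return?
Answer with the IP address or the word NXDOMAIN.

Answer: NXDOMAIN

Derivation:
Op 1: tick 1 -> clock=1.
Op 2: tick 1 -> clock=2.
Op 3: insert c.com -> 10.0.0.3 (expiry=2+9=11). clock=2
Op 4: insert c.com -> 10.0.0.1 (expiry=2+9=11). clock=2
Op 5: tick 1 -> clock=3.
lookup a.com: not in cache (expired or never inserted)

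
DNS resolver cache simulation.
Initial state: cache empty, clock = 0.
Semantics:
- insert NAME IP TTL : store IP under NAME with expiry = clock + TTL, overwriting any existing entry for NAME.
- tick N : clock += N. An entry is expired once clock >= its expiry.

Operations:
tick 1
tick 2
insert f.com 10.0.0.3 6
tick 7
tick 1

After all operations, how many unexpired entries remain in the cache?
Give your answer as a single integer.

Answer: 0

Derivation:
Op 1: tick 1 -> clock=1.
Op 2: tick 2 -> clock=3.
Op 3: insert f.com -> 10.0.0.3 (expiry=3+6=9). clock=3
Op 4: tick 7 -> clock=10. purged={f.com}
Op 5: tick 1 -> clock=11.
Final cache (unexpired): {} -> size=0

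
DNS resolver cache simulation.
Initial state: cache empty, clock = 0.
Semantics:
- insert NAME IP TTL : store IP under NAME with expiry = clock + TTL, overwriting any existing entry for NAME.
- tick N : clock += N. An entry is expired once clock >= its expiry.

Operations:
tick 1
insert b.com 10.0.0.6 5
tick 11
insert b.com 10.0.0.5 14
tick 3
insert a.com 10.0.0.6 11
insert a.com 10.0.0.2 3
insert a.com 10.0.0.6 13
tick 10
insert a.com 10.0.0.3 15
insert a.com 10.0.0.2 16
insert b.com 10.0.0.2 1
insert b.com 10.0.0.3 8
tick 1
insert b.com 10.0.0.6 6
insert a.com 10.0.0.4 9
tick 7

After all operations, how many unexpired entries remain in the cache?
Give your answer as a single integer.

Answer: 1

Derivation:
Op 1: tick 1 -> clock=1.
Op 2: insert b.com -> 10.0.0.6 (expiry=1+5=6). clock=1
Op 3: tick 11 -> clock=12. purged={b.com}
Op 4: insert b.com -> 10.0.0.5 (expiry=12+14=26). clock=12
Op 5: tick 3 -> clock=15.
Op 6: insert a.com -> 10.0.0.6 (expiry=15+11=26). clock=15
Op 7: insert a.com -> 10.0.0.2 (expiry=15+3=18). clock=15
Op 8: insert a.com -> 10.0.0.6 (expiry=15+13=28). clock=15
Op 9: tick 10 -> clock=25.
Op 10: insert a.com -> 10.0.0.3 (expiry=25+15=40). clock=25
Op 11: insert a.com -> 10.0.0.2 (expiry=25+16=41). clock=25
Op 12: insert b.com -> 10.0.0.2 (expiry=25+1=26). clock=25
Op 13: insert b.com -> 10.0.0.3 (expiry=25+8=33). clock=25
Op 14: tick 1 -> clock=26.
Op 15: insert b.com -> 10.0.0.6 (expiry=26+6=32). clock=26
Op 16: insert a.com -> 10.0.0.4 (expiry=26+9=35). clock=26
Op 17: tick 7 -> clock=33. purged={b.com}
Final cache (unexpired): {a.com} -> size=1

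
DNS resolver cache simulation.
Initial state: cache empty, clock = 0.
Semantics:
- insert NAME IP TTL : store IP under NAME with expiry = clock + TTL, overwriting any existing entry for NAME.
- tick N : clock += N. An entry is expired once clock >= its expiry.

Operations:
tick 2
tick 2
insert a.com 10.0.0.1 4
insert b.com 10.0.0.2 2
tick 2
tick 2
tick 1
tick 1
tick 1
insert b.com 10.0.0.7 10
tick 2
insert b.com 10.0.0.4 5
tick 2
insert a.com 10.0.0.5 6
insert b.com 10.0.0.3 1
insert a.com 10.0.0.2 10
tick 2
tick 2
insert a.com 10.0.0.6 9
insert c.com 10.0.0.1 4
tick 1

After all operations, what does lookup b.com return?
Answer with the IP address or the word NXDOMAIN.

Answer: NXDOMAIN

Derivation:
Op 1: tick 2 -> clock=2.
Op 2: tick 2 -> clock=4.
Op 3: insert a.com -> 10.0.0.1 (expiry=4+4=8). clock=4
Op 4: insert b.com -> 10.0.0.2 (expiry=4+2=6). clock=4
Op 5: tick 2 -> clock=6. purged={b.com}
Op 6: tick 2 -> clock=8. purged={a.com}
Op 7: tick 1 -> clock=9.
Op 8: tick 1 -> clock=10.
Op 9: tick 1 -> clock=11.
Op 10: insert b.com -> 10.0.0.7 (expiry=11+10=21). clock=11
Op 11: tick 2 -> clock=13.
Op 12: insert b.com -> 10.0.0.4 (expiry=13+5=18). clock=13
Op 13: tick 2 -> clock=15.
Op 14: insert a.com -> 10.0.0.5 (expiry=15+6=21). clock=15
Op 15: insert b.com -> 10.0.0.3 (expiry=15+1=16). clock=15
Op 16: insert a.com -> 10.0.0.2 (expiry=15+10=25). clock=15
Op 17: tick 2 -> clock=17. purged={b.com}
Op 18: tick 2 -> clock=19.
Op 19: insert a.com -> 10.0.0.6 (expiry=19+9=28). clock=19
Op 20: insert c.com -> 10.0.0.1 (expiry=19+4=23). clock=19
Op 21: tick 1 -> clock=20.
lookup b.com: not in cache (expired or never inserted)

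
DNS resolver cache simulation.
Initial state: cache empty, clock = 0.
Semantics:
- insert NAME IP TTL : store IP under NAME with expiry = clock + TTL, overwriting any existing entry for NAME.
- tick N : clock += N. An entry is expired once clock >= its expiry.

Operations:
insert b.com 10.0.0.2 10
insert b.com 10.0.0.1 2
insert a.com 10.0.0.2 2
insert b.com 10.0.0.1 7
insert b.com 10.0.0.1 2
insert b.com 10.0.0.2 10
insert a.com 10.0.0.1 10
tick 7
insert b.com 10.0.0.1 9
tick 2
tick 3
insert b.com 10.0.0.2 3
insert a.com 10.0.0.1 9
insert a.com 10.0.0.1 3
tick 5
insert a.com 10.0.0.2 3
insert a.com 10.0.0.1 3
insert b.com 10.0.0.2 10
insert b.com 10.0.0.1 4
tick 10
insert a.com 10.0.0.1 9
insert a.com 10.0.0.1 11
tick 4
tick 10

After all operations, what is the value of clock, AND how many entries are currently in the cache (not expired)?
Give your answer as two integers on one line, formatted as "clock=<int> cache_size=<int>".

Op 1: insert b.com -> 10.0.0.2 (expiry=0+10=10). clock=0
Op 2: insert b.com -> 10.0.0.1 (expiry=0+2=2). clock=0
Op 3: insert a.com -> 10.0.0.2 (expiry=0+2=2). clock=0
Op 4: insert b.com -> 10.0.0.1 (expiry=0+7=7). clock=0
Op 5: insert b.com -> 10.0.0.1 (expiry=0+2=2). clock=0
Op 6: insert b.com -> 10.0.0.2 (expiry=0+10=10). clock=0
Op 7: insert a.com -> 10.0.0.1 (expiry=0+10=10). clock=0
Op 8: tick 7 -> clock=7.
Op 9: insert b.com -> 10.0.0.1 (expiry=7+9=16). clock=7
Op 10: tick 2 -> clock=9.
Op 11: tick 3 -> clock=12. purged={a.com}
Op 12: insert b.com -> 10.0.0.2 (expiry=12+3=15). clock=12
Op 13: insert a.com -> 10.0.0.1 (expiry=12+9=21). clock=12
Op 14: insert a.com -> 10.0.0.1 (expiry=12+3=15). clock=12
Op 15: tick 5 -> clock=17. purged={a.com,b.com}
Op 16: insert a.com -> 10.0.0.2 (expiry=17+3=20). clock=17
Op 17: insert a.com -> 10.0.0.1 (expiry=17+3=20). clock=17
Op 18: insert b.com -> 10.0.0.2 (expiry=17+10=27). clock=17
Op 19: insert b.com -> 10.0.0.1 (expiry=17+4=21). clock=17
Op 20: tick 10 -> clock=27. purged={a.com,b.com}
Op 21: insert a.com -> 10.0.0.1 (expiry=27+9=36). clock=27
Op 22: insert a.com -> 10.0.0.1 (expiry=27+11=38). clock=27
Op 23: tick 4 -> clock=31.
Op 24: tick 10 -> clock=41. purged={a.com}
Final clock = 41
Final cache (unexpired): {} -> size=0

Answer: clock=41 cache_size=0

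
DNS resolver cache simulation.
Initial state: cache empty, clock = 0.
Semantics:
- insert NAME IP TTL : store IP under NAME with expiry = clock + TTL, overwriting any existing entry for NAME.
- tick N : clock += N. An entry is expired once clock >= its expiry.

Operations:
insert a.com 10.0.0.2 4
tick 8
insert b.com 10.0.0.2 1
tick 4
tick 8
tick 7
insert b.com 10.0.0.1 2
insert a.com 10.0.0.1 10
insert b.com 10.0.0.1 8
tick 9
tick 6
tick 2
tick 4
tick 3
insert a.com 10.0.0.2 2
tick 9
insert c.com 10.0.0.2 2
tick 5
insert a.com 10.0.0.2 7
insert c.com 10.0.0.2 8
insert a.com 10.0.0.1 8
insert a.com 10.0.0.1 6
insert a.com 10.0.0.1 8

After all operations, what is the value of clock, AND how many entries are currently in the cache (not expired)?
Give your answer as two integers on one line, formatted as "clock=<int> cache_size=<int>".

Op 1: insert a.com -> 10.0.0.2 (expiry=0+4=4). clock=0
Op 2: tick 8 -> clock=8. purged={a.com}
Op 3: insert b.com -> 10.0.0.2 (expiry=8+1=9). clock=8
Op 4: tick 4 -> clock=12. purged={b.com}
Op 5: tick 8 -> clock=20.
Op 6: tick 7 -> clock=27.
Op 7: insert b.com -> 10.0.0.1 (expiry=27+2=29). clock=27
Op 8: insert a.com -> 10.0.0.1 (expiry=27+10=37). clock=27
Op 9: insert b.com -> 10.0.0.1 (expiry=27+8=35). clock=27
Op 10: tick 9 -> clock=36. purged={b.com}
Op 11: tick 6 -> clock=42. purged={a.com}
Op 12: tick 2 -> clock=44.
Op 13: tick 4 -> clock=48.
Op 14: tick 3 -> clock=51.
Op 15: insert a.com -> 10.0.0.2 (expiry=51+2=53). clock=51
Op 16: tick 9 -> clock=60. purged={a.com}
Op 17: insert c.com -> 10.0.0.2 (expiry=60+2=62). clock=60
Op 18: tick 5 -> clock=65. purged={c.com}
Op 19: insert a.com -> 10.0.0.2 (expiry=65+7=72). clock=65
Op 20: insert c.com -> 10.0.0.2 (expiry=65+8=73). clock=65
Op 21: insert a.com -> 10.0.0.1 (expiry=65+8=73). clock=65
Op 22: insert a.com -> 10.0.0.1 (expiry=65+6=71). clock=65
Op 23: insert a.com -> 10.0.0.1 (expiry=65+8=73). clock=65
Final clock = 65
Final cache (unexpired): {a.com,c.com} -> size=2

Answer: clock=65 cache_size=2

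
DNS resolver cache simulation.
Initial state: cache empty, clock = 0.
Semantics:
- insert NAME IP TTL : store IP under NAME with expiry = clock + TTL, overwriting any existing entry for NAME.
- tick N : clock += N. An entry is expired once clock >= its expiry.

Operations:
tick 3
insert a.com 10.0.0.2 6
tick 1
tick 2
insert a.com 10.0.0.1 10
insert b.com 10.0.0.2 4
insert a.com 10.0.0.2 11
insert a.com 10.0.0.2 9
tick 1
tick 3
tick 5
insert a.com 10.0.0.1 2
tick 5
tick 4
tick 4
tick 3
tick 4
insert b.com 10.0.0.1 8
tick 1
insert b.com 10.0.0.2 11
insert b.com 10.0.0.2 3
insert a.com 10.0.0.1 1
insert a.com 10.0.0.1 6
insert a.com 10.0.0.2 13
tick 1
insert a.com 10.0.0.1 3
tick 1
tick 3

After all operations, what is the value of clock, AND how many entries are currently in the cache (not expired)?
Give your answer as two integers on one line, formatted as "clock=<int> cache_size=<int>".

Answer: clock=41 cache_size=0

Derivation:
Op 1: tick 3 -> clock=3.
Op 2: insert a.com -> 10.0.0.2 (expiry=3+6=9). clock=3
Op 3: tick 1 -> clock=4.
Op 4: tick 2 -> clock=6.
Op 5: insert a.com -> 10.0.0.1 (expiry=6+10=16). clock=6
Op 6: insert b.com -> 10.0.0.2 (expiry=6+4=10). clock=6
Op 7: insert a.com -> 10.0.0.2 (expiry=6+11=17). clock=6
Op 8: insert a.com -> 10.0.0.2 (expiry=6+9=15). clock=6
Op 9: tick 1 -> clock=7.
Op 10: tick 3 -> clock=10. purged={b.com}
Op 11: tick 5 -> clock=15. purged={a.com}
Op 12: insert a.com -> 10.0.0.1 (expiry=15+2=17). clock=15
Op 13: tick 5 -> clock=20. purged={a.com}
Op 14: tick 4 -> clock=24.
Op 15: tick 4 -> clock=28.
Op 16: tick 3 -> clock=31.
Op 17: tick 4 -> clock=35.
Op 18: insert b.com -> 10.0.0.1 (expiry=35+8=43). clock=35
Op 19: tick 1 -> clock=36.
Op 20: insert b.com -> 10.0.0.2 (expiry=36+11=47). clock=36
Op 21: insert b.com -> 10.0.0.2 (expiry=36+3=39). clock=36
Op 22: insert a.com -> 10.0.0.1 (expiry=36+1=37). clock=36
Op 23: insert a.com -> 10.0.0.1 (expiry=36+6=42). clock=36
Op 24: insert a.com -> 10.0.0.2 (expiry=36+13=49). clock=36
Op 25: tick 1 -> clock=37.
Op 26: insert a.com -> 10.0.0.1 (expiry=37+3=40). clock=37
Op 27: tick 1 -> clock=38.
Op 28: tick 3 -> clock=41. purged={a.com,b.com}
Final clock = 41
Final cache (unexpired): {} -> size=0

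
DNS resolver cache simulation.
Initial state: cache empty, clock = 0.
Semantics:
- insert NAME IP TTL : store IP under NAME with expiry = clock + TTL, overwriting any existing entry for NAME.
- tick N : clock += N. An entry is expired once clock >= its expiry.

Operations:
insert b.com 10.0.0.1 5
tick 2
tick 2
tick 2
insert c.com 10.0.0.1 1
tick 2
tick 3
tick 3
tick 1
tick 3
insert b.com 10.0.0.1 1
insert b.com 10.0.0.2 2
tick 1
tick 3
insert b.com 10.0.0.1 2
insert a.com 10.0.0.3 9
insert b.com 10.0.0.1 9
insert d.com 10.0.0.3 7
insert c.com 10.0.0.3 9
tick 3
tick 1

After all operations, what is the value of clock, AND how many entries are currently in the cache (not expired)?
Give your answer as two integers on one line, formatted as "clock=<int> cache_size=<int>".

Op 1: insert b.com -> 10.0.0.1 (expiry=0+5=5). clock=0
Op 2: tick 2 -> clock=2.
Op 3: tick 2 -> clock=4.
Op 4: tick 2 -> clock=6. purged={b.com}
Op 5: insert c.com -> 10.0.0.1 (expiry=6+1=7). clock=6
Op 6: tick 2 -> clock=8. purged={c.com}
Op 7: tick 3 -> clock=11.
Op 8: tick 3 -> clock=14.
Op 9: tick 1 -> clock=15.
Op 10: tick 3 -> clock=18.
Op 11: insert b.com -> 10.0.0.1 (expiry=18+1=19). clock=18
Op 12: insert b.com -> 10.0.0.2 (expiry=18+2=20). clock=18
Op 13: tick 1 -> clock=19.
Op 14: tick 3 -> clock=22. purged={b.com}
Op 15: insert b.com -> 10.0.0.1 (expiry=22+2=24). clock=22
Op 16: insert a.com -> 10.0.0.3 (expiry=22+9=31). clock=22
Op 17: insert b.com -> 10.0.0.1 (expiry=22+9=31). clock=22
Op 18: insert d.com -> 10.0.0.3 (expiry=22+7=29). clock=22
Op 19: insert c.com -> 10.0.0.3 (expiry=22+9=31). clock=22
Op 20: tick 3 -> clock=25.
Op 21: tick 1 -> clock=26.
Final clock = 26
Final cache (unexpired): {a.com,b.com,c.com,d.com} -> size=4

Answer: clock=26 cache_size=4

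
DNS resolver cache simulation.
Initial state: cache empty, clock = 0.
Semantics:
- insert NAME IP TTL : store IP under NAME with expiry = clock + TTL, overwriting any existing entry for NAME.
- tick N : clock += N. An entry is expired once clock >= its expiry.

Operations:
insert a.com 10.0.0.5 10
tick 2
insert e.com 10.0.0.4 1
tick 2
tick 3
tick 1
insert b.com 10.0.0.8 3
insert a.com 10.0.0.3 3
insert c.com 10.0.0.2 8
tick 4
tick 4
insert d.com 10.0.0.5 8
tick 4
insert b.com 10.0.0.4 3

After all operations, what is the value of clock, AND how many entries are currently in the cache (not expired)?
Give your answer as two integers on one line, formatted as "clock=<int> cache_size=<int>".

Op 1: insert a.com -> 10.0.0.5 (expiry=0+10=10). clock=0
Op 2: tick 2 -> clock=2.
Op 3: insert e.com -> 10.0.0.4 (expiry=2+1=3). clock=2
Op 4: tick 2 -> clock=4. purged={e.com}
Op 5: tick 3 -> clock=7.
Op 6: tick 1 -> clock=8.
Op 7: insert b.com -> 10.0.0.8 (expiry=8+3=11). clock=8
Op 8: insert a.com -> 10.0.0.3 (expiry=8+3=11). clock=8
Op 9: insert c.com -> 10.0.0.2 (expiry=8+8=16). clock=8
Op 10: tick 4 -> clock=12. purged={a.com,b.com}
Op 11: tick 4 -> clock=16. purged={c.com}
Op 12: insert d.com -> 10.0.0.5 (expiry=16+8=24). clock=16
Op 13: tick 4 -> clock=20.
Op 14: insert b.com -> 10.0.0.4 (expiry=20+3=23). clock=20
Final clock = 20
Final cache (unexpired): {b.com,d.com} -> size=2

Answer: clock=20 cache_size=2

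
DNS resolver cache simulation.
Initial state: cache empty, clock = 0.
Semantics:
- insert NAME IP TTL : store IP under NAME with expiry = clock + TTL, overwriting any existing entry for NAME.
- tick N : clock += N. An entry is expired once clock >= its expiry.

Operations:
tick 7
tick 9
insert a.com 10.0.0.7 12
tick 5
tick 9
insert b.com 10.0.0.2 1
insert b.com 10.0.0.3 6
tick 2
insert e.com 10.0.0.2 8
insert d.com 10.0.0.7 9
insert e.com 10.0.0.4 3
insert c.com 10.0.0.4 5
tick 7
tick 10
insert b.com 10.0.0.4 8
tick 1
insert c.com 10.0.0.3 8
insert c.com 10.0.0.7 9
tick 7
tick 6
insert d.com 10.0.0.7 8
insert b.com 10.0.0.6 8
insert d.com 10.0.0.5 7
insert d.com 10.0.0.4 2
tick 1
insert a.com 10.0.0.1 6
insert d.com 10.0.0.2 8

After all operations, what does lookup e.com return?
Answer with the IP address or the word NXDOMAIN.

Op 1: tick 7 -> clock=7.
Op 2: tick 9 -> clock=16.
Op 3: insert a.com -> 10.0.0.7 (expiry=16+12=28). clock=16
Op 4: tick 5 -> clock=21.
Op 5: tick 9 -> clock=30. purged={a.com}
Op 6: insert b.com -> 10.0.0.2 (expiry=30+1=31). clock=30
Op 7: insert b.com -> 10.0.0.3 (expiry=30+6=36). clock=30
Op 8: tick 2 -> clock=32.
Op 9: insert e.com -> 10.0.0.2 (expiry=32+8=40). clock=32
Op 10: insert d.com -> 10.0.0.7 (expiry=32+9=41). clock=32
Op 11: insert e.com -> 10.0.0.4 (expiry=32+3=35). clock=32
Op 12: insert c.com -> 10.0.0.4 (expiry=32+5=37). clock=32
Op 13: tick 7 -> clock=39. purged={b.com,c.com,e.com}
Op 14: tick 10 -> clock=49. purged={d.com}
Op 15: insert b.com -> 10.0.0.4 (expiry=49+8=57). clock=49
Op 16: tick 1 -> clock=50.
Op 17: insert c.com -> 10.0.0.3 (expiry=50+8=58). clock=50
Op 18: insert c.com -> 10.0.0.7 (expiry=50+9=59). clock=50
Op 19: tick 7 -> clock=57. purged={b.com}
Op 20: tick 6 -> clock=63. purged={c.com}
Op 21: insert d.com -> 10.0.0.7 (expiry=63+8=71). clock=63
Op 22: insert b.com -> 10.0.0.6 (expiry=63+8=71). clock=63
Op 23: insert d.com -> 10.0.0.5 (expiry=63+7=70). clock=63
Op 24: insert d.com -> 10.0.0.4 (expiry=63+2=65). clock=63
Op 25: tick 1 -> clock=64.
Op 26: insert a.com -> 10.0.0.1 (expiry=64+6=70). clock=64
Op 27: insert d.com -> 10.0.0.2 (expiry=64+8=72). clock=64
lookup e.com: not in cache (expired or never inserted)

Answer: NXDOMAIN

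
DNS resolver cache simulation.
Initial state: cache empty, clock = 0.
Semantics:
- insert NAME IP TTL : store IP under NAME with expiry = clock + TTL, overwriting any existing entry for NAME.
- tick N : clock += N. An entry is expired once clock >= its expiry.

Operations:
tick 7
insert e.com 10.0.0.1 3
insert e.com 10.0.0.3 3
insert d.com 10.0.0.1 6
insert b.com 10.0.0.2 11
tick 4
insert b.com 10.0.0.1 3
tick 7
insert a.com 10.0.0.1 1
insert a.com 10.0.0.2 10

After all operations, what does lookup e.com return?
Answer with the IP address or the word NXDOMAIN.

Op 1: tick 7 -> clock=7.
Op 2: insert e.com -> 10.0.0.1 (expiry=7+3=10). clock=7
Op 3: insert e.com -> 10.0.0.3 (expiry=7+3=10). clock=7
Op 4: insert d.com -> 10.0.0.1 (expiry=7+6=13). clock=7
Op 5: insert b.com -> 10.0.0.2 (expiry=7+11=18). clock=7
Op 6: tick 4 -> clock=11. purged={e.com}
Op 7: insert b.com -> 10.0.0.1 (expiry=11+3=14). clock=11
Op 8: tick 7 -> clock=18. purged={b.com,d.com}
Op 9: insert a.com -> 10.0.0.1 (expiry=18+1=19). clock=18
Op 10: insert a.com -> 10.0.0.2 (expiry=18+10=28). clock=18
lookup e.com: not in cache (expired or never inserted)

Answer: NXDOMAIN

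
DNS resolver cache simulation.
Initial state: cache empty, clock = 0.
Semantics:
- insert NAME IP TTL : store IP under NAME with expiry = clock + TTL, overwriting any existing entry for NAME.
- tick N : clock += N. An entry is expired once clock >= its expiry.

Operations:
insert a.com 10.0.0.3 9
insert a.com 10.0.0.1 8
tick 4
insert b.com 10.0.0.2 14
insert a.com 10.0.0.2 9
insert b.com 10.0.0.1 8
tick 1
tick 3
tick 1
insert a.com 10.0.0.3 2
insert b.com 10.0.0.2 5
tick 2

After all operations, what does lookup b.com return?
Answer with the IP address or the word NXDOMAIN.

Op 1: insert a.com -> 10.0.0.3 (expiry=0+9=9). clock=0
Op 2: insert a.com -> 10.0.0.1 (expiry=0+8=8). clock=0
Op 3: tick 4 -> clock=4.
Op 4: insert b.com -> 10.0.0.2 (expiry=4+14=18). clock=4
Op 5: insert a.com -> 10.0.0.2 (expiry=4+9=13). clock=4
Op 6: insert b.com -> 10.0.0.1 (expiry=4+8=12). clock=4
Op 7: tick 1 -> clock=5.
Op 8: tick 3 -> clock=8.
Op 9: tick 1 -> clock=9.
Op 10: insert a.com -> 10.0.0.3 (expiry=9+2=11). clock=9
Op 11: insert b.com -> 10.0.0.2 (expiry=9+5=14). clock=9
Op 12: tick 2 -> clock=11. purged={a.com}
lookup b.com: present, ip=10.0.0.2 expiry=14 > clock=11

Answer: 10.0.0.2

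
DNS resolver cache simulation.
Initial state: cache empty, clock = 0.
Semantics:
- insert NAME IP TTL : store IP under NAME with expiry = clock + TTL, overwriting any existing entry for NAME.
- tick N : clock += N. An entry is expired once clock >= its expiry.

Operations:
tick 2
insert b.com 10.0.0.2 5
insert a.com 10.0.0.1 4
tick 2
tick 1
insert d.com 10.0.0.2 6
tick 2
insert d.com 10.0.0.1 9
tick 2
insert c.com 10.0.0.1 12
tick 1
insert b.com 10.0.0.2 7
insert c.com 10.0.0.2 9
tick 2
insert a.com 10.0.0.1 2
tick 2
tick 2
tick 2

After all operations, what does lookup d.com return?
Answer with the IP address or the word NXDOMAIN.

Answer: NXDOMAIN

Derivation:
Op 1: tick 2 -> clock=2.
Op 2: insert b.com -> 10.0.0.2 (expiry=2+5=7). clock=2
Op 3: insert a.com -> 10.0.0.1 (expiry=2+4=6). clock=2
Op 4: tick 2 -> clock=4.
Op 5: tick 1 -> clock=5.
Op 6: insert d.com -> 10.0.0.2 (expiry=5+6=11). clock=5
Op 7: tick 2 -> clock=7. purged={a.com,b.com}
Op 8: insert d.com -> 10.0.0.1 (expiry=7+9=16). clock=7
Op 9: tick 2 -> clock=9.
Op 10: insert c.com -> 10.0.0.1 (expiry=9+12=21). clock=9
Op 11: tick 1 -> clock=10.
Op 12: insert b.com -> 10.0.0.2 (expiry=10+7=17). clock=10
Op 13: insert c.com -> 10.0.0.2 (expiry=10+9=19). clock=10
Op 14: tick 2 -> clock=12.
Op 15: insert a.com -> 10.0.0.1 (expiry=12+2=14). clock=12
Op 16: tick 2 -> clock=14. purged={a.com}
Op 17: tick 2 -> clock=16. purged={d.com}
Op 18: tick 2 -> clock=18. purged={b.com}
lookup d.com: not in cache (expired or never inserted)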